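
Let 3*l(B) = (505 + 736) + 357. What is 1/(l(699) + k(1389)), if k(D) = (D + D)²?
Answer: 3/23153450 ≈ 1.2957e-7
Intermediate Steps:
l(B) = 1598/3 (l(B) = ((505 + 736) + 357)/3 = (1241 + 357)/3 = (⅓)*1598 = 1598/3)
k(D) = 4*D² (k(D) = (2*D)² = 4*D²)
1/(l(699) + k(1389)) = 1/(1598/3 + 4*1389²) = 1/(1598/3 + 4*1929321) = 1/(1598/3 + 7717284) = 1/(23153450/3) = 3/23153450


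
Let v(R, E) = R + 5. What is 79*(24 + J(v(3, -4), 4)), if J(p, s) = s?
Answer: 2212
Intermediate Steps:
v(R, E) = 5 + R
79*(24 + J(v(3, -4), 4)) = 79*(24 + 4) = 79*28 = 2212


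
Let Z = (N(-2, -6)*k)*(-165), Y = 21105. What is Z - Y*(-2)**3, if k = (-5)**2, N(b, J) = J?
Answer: 193590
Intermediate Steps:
k = 25
Z = 24750 (Z = -6*25*(-165) = -150*(-165) = 24750)
Z - Y*(-2)**3 = 24750 - 21105*(-2)**3 = 24750 - 21105*(-8) = 24750 - 1*(-168840) = 24750 + 168840 = 193590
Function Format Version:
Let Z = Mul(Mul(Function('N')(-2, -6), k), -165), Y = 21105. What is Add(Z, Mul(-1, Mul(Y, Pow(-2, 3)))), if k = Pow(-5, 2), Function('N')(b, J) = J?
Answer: 193590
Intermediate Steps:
k = 25
Z = 24750 (Z = Mul(Mul(-6, 25), -165) = Mul(-150, -165) = 24750)
Add(Z, Mul(-1, Mul(Y, Pow(-2, 3)))) = Add(24750, Mul(-1, Mul(21105, Pow(-2, 3)))) = Add(24750, Mul(-1, Mul(21105, -8))) = Add(24750, Mul(-1, -168840)) = Add(24750, 168840) = 193590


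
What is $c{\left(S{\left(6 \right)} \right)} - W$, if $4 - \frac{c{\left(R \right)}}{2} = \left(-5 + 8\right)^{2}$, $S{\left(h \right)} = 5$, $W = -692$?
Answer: $682$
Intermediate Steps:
$c{\left(R \right)} = -10$ ($c{\left(R \right)} = 8 - 2 \left(-5 + 8\right)^{2} = 8 - 2 \cdot 3^{2} = 8 - 18 = -10$)
$c{\left(S{\left(6 \right)} \right)} - W = -10 - -692 = -10 + 692 = 682$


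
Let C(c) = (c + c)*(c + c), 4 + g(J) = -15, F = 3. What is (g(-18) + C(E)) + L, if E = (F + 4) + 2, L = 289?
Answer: 594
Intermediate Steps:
g(J) = -19 (g(J) = -4 - 15 = -19)
E = 9 (E = (3 + 4) + 2 = 7 + 2 = 9)
C(c) = 4*c² (C(c) = (2*c)*(2*c) = 4*c²)
(g(-18) + C(E)) + L = (-19 + 4*9²) + 289 = (-19 + 4*81) + 289 = (-19 + 324) + 289 = 305 + 289 = 594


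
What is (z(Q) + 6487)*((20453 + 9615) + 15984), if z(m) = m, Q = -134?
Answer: 292568356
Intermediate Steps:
(z(Q) + 6487)*((20453 + 9615) + 15984) = (-134 + 6487)*((20453 + 9615) + 15984) = 6353*(30068 + 15984) = 6353*46052 = 292568356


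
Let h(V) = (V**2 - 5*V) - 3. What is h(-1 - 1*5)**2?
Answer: 3969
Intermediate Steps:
h(V) = -3 + V**2 - 5*V
h(-1 - 1*5)**2 = (-3 + (-1 - 1*5)**2 - 5*(-1 - 1*5))**2 = (-3 + (-1 - 5)**2 - 5*(-1 - 5))**2 = (-3 + (-6)**2 - 5*(-6))**2 = (-3 + 36 + 30)**2 = 63**2 = 3969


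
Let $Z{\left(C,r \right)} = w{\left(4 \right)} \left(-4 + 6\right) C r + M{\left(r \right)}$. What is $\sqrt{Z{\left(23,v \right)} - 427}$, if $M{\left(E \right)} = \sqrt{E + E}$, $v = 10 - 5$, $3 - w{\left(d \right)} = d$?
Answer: $\sqrt{-657 + \sqrt{10}} \approx 25.57 i$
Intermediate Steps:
$w{\left(d \right)} = 3 - d$
$v = 5$ ($v = 10 - 5 = 5$)
$M{\left(E \right)} = \sqrt{2} \sqrt{E}$ ($M{\left(E \right)} = \sqrt{2 E} = \sqrt{2} \sqrt{E}$)
$Z{\left(C,r \right)} = \sqrt{2} \sqrt{r} - 2 C r$ ($Z{\left(C,r \right)} = \left(3 - 4\right) \left(-4 + 6\right) C r + \sqrt{2} \sqrt{r} = \left(3 - 4\right) 2 C r + \sqrt{2} \sqrt{r} = \left(-1\right) 2 C r + \sqrt{2} \sqrt{r} = - 2 C r + \sqrt{2} \sqrt{r} = \sqrt{2} \sqrt{r} - 2 C r$)
$\sqrt{Z{\left(23,v \right)} - 427} = \sqrt{\left(\sqrt{2} \sqrt{5} - 46 \cdot 5\right) - 427} = \sqrt{\left(\sqrt{10} - 230\right) - 427} = \sqrt{\left(-230 + \sqrt{10}\right) - 427} = \sqrt{-657 + \sqrt{10}}$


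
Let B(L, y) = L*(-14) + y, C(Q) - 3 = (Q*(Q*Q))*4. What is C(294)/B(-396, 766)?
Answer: 101648739/6310 ≈ 16109.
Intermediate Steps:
C(Q) = 3 + 4*Q**3 (C(Q) = 3 + (Q*(Q*Q))*4 = 3 + (Q*Q**2)*4 = 3 + Q**3*4 = 3 + 4*Q**3)
B(L, y) = y - 14*L (B(L, y) = -14*L + y = y - 14*L)
C(294)/B(-396, 766) = (3 + 4*294**3)/(766 - 14*(-396)) = (3 + 4*25412184)/(766 + 5544) = (3 + 101648736)/6310 = 101648739*(1/6310) = 101648739/6310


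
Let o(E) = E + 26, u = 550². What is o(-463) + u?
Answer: 302063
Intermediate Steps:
u = 302500
o(E) = 26 + E
o(-463) + u = (26 - 463) + 302500 = -437 + 302500 = 302063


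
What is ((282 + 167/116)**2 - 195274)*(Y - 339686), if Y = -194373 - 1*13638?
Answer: 847056296818191/13456 ≈ 6.2950e+10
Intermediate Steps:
Y = -208011 (Y = -194373 - 13638 = -208011)
((282 + 167/116)**2 - 195274)*(Y - 339686) = ((282 + 167/116)**2 - 195274)*(-208011 - 339686) = ((282 + 167*(1/116))**2 - 195274)*(-547697) = ((282 + 167/116)**2 - 195274)*(-547697) = ((32879/116)**2 - 195274)*(-547697) = (1081028641/13456 - 195274)*(-547697) = -1546578303/13456*(-547697) = 847056296818191/13456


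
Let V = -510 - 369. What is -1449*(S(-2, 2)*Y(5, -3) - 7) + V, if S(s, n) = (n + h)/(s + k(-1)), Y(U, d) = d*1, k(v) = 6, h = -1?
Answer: 41403/4 ≈ 10351.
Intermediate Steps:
Y(U, d) = d
S(s, n) = (-1 + n)/(6 + s) (S(s, n) = (n - 1)/(s + 6) = (-1 + n)/(6 + s))
V = -879
-1449*(S(-2, 2)*Y(5, -3) - 7) + V = -1449*(((-1 + 2)/(6 - 2))*(-3) - 7) - 879 = -1449*((1/4)*(-3) - 7) - 879 = -1449*(((¼)*1)*(-3) - 7) - 879 = -1449*((¼)*(-3) - 7) - 879 = -1449*(-¾ - 7) - 879 = -1449*(-31/4) - 879 = 44919/4 - 879 = 41403/4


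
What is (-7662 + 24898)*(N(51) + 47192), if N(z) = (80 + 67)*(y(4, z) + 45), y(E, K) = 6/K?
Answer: 15771164068/17 ≈ 9.2772e+8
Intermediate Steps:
N(z) = 6615 + 882/z (N(z) = (80 + 67)*(6/z + 45) = 147*(45 + 6/z) = 6615 + 882/z)
(-7662 + 24898)*(N(51) + 47192) = (-7662 + 24898)*((6615 + 882/51) + 47192) = 17236*((6615 + 882*(1/51)) + 47192) = 17236*((6615 + 294/17) + 47192) = 17236*(112749/17 + 47192) = 17236*(915013/17) = 15771164068/17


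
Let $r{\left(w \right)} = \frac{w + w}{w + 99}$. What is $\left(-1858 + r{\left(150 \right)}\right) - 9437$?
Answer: $- \frac{937385}{83} \approx -11294.0$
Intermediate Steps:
$r{\left(w \right)} = \frac{2 w}{99 + w}$
$\left(-1858 + r{\left(150 \right)}\right) - 9437 = \left(-1858 + 2 \cdot 150 \frac{1}{99 + 150}\right) - 9437 = \left(-1858 + 2 \cdot 150 \cdot \frac{1}{249}\right) - 9437 = \left(-1858 + \frac{100}{83}\right) - 9437 = - \frac{154114}{83} - 9437 = - \frac{937385}{83}$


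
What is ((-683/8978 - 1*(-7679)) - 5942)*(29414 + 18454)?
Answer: 373229261202/4489 ≈ 8.3143e+7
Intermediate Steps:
((-683/8978 - 1*(-7679)) - 5942)*(29414 + 18454) = ((-683*1/8978 + 7679) - 5942)*47868 = ((-683/8978 + 7679) - 5942)*47868 = (68941379/8978 - 5942)*47868 = (15594103/8978)*47868 = 373229261202/4489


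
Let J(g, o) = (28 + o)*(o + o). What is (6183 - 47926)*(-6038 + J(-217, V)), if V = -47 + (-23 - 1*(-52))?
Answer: 267071714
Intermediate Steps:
V = -18 (V = -47 + (-23 + 52) = -47 + 29 = -18)
J(g, o) = 2*o*(28 + o) (J(g, o) = (28 + o)*(2*o) = 2*o*(28 + o))
(6183 - 47926)*(-6038 + J(-217, V)) = (6183 - 47926)*(-6038 + 2*(-18)*(28 - 18)) = -41743*(-6038 + 2*(-18)*10) = -41743*(-6038 - 360) = -41743*(-6398) = 267071714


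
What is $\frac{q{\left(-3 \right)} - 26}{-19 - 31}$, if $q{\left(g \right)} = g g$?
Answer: $\frac{17}{50} \approx 0.34$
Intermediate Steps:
$q{\left(g \right)} = g^{2}$
$\frac{q{\left(-3 \right)} - 26}{-19 - 31} = \frac{\left(-3\right)^{2} - 26}{-19 - 31} = \frac{9 - 26}{-50} = \left(-17\right) \left(- \frac{1}{50}\right) = \frac{17}{50}$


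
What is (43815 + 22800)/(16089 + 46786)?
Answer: 13323/12575 ≈ 1.0595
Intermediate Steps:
(43815 + 22800)/(16089 + 46786) = 66615/62875 = 66615*(1/62875) = 13323/12575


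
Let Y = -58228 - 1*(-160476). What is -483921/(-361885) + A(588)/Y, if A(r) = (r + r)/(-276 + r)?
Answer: 643257139669/481026227240 ≈ 1.3373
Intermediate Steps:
A(r) = 2*r/(-276 + r) (A(r) = (2*r)/(-276 + r) = 2*r/(-276 + r))
Y = 102248 (Y = -58228 + 160476 = 102248)
-483921/(-361885) + A(588)/Y = -483921/(-361885) + (2*588/(-276 + 588))/102248 = -483921*(-1/361885) + (2*588/312)*(1/102248) = 483921/361885 + (2*588*(1/312))*(1/102248) = 483921/361885 + (49/13)*(1/102248) = 483921/361885 + 49/1329224 = 643257139669/481026227240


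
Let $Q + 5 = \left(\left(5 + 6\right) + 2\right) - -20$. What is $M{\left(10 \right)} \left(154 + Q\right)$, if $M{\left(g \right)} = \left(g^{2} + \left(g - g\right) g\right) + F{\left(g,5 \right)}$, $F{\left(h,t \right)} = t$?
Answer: $19110$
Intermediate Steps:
$M{\left(g \right)} = 5 + g^{2}$ ($M{\left(g \right)} = \left(g^{2} + \left(g - g\right) g\right) + 5 = \left(g^{2} + 0 g\right) + 5 = \left(g^{2} + 0\right) + 5 = g^{2} + 5 = 5 + g^{2}$)
$Q = 28$ ($Q = -5 + \left(\left(\left(5 + 6\right) + 2\right) - -20\right) = -5 + \left(\left(11 + 2\right) + 20\right) = -5 + \left(13 + 20\right) = -5 + 33 = 28$)
$M{\left(10 \right)} \left(154 + Q\right) = \left(5 + 10^{2}\right) \left(154 + 28\right) = \left(5 + 100\right) 182 = 105 \cdot 182 = 19110$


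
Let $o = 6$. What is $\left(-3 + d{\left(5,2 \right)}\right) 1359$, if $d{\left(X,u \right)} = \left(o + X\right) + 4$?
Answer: $16308$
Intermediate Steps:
$d{\left(X,u \right)} = 10 + X$ ($d{\left(X,u \right)} = \left(6 + X\right) + 4 = 10 + X$)
$\left(-3 + d{\left(5,2 \right)}\right) 1359 = \left(-3 + \left(10 + 5\right)\right) 1359 = \left(-3 + 15\right) 1359 = 12 \cdot 1359 = 16308$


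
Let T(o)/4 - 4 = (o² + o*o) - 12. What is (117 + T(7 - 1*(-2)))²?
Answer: 537289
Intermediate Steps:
T(o) = -32 + 8*o² (T(o) = 16 + 4*((o² + o*o) - 12) = 16 + 4*((o² + o²) - 12) = 16 + 4*(2*o² - 12) = 16 + 4*(-12 + 2*o²) = 16 + (-48 + 8*o²) = -32 + 8*o²)
(117 + T(7 - 1*(-2)))² = (117 + (-32 + 8*(7 - 1*(-2))²))² = (117 + (-32 + 8*(7 + 2)²))² = (117 + (-32 + 8*9²))² = (117 + (-32 + 8*81))² = (117 + (-32 + 648))² = (117 + 616)² = 733² = 537289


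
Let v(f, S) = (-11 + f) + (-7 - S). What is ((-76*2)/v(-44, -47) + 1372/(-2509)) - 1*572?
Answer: -21166432/37635 ≈ -562.41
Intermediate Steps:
v(f, S) = -18 + f - S
((-76*2)/v(-44, -47) + 1372/(-2509)) - 1*572 = ((-76*2)/(-18 - 44 - 1*(-47)) + 1372/(-2509)) - 1*572 = (-152/(-18 - 44 + 47) + 1372*(-1/2509)) - 572 = (-152/(-15) - 1372/2509) - 572 = (-152*(-1/15) - 1372/2509) - 572 = (152/15 - 1372/2509) - 572 = 360788/37635 - 572 = -21166432/37635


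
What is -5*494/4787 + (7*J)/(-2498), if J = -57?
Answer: -4260047/11957926 ≈ -0.35625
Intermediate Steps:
-5*494/4787 + (7*J)/(-2498) = -5*494/4787 + (7*(-57))/(-2498) = -2470*1/4787 - 399*(-1/2498) = -2470/4787 + 399/2498 = -4260047/11957926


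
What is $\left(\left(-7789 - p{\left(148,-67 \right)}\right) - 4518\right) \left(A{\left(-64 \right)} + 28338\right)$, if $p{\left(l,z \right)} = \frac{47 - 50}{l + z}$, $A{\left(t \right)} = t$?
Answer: $- \frac{9395110912}{27} \approx -3.4797 \cdot 10^{8}$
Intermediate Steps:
$p{\left(l,z \right)} = - \frac{3}{l + z}$
$\left(\left(-7789 - p{\left(148,-67 \right)}\right) - 4518\right) \left(A{\left(-64 \right)} + 28338\right) = \left(\left(-7789 - - \frac{3}{148 - 67}\right) - 4518\right) \left(-64 + 28338\right) = \left(\left(-7789 - - \frac{3}{81}\right) - 4518\right) 28274 = \left(\left(-7789 - \left(-3\right) \frac{1}{81}\right) - 4518\right) 28274 = \left(\left(-7789 - - \frac{1}{27}\right) - 4518\right) 28274 = \left(\left(-7789 + \frac{1}{27}\right) - 4518\right) 28274 = \left(- \frac{210302}{27} - 4518\right) 28274 = \left(- \frac{332288}{27}\right) 28274 = - \frac{9395110912}{27}$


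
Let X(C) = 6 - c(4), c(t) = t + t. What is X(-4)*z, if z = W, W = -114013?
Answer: 228026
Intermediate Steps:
c(t) = 2*t
z = -114013
X(C) = -2 (X(C) = 6 - 2*4 = 6 - 1*8 = 6 - 8 = -2)
X(-4)*z = -2*(-114013) = 228026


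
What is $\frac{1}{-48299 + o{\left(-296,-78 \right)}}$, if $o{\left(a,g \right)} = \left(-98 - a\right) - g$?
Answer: $- \frac{1}{48023} \approx -2.0823 \cdot 10^{-5}$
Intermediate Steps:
$o{\left(a,g \right)} = -98 - a - g$
$\frac{1}{-48299 + o{\left(-296,-78 \right)}} = \frac{1}{-48299 - -276} = \frac{1}{-48299 + \left(-98 + 296 + 78\right)} = \frac{1}{-48299 + 276} = \frac{1}{-48023} = - \frac{1}{48023}$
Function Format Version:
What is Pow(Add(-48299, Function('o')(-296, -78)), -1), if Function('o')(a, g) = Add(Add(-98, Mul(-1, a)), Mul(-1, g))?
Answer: Rational(-1, 48023) ≈ -2.0823e-5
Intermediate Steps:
Function('o')(a, g) = Add(-98, Mul(-1, a), Mul(-1, g))
Pow(Add(-48299, Function('o')(-296, -78)), -1) = Pow(Add(-48299, Add(-98, Mul(-1, -296), Mul(-1, -78))), -1) = Pow(Add(-48299, Add(-98, 296, 78)), -1) = Pow(Add(-48299, 276), -1) = Pow(-48023, -1) = Rational(-1, 48023)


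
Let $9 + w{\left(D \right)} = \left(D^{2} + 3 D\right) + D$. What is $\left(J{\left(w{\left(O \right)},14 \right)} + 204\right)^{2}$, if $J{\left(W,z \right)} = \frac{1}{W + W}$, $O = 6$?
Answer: $\frac{433014481}{10404} \approx 41620.0$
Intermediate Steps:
$w{\left(D \right)} = -9 + D^{2} + 4 D$ ($w{\left(D \right)} = -9 + \left(\left(D^{2} + 3 D\right) + D\right) = -9 + \left(D^{2} + 4 D\right) = -9 + D^{2} + 4 D$)
$J{\left(W,z \right)} = \frac{1}{2 W}$
$\left(J{\left(w{\left(O \right)},14 \right)} + 204\right)^{2} = \left(\frac{1}{2 \left(-9 + 6^{2} + 4 \cdot 6\right)} + 204\right)^{2} = \left(\frac{1}{2 \left(-9 + 36 + 24\right)} + 204\right)^{2} = \left(\frac{1}{2 \cdot 51} + 204\right)^{2} = \left(\frac{1}{2} \cdot \frac{1}{51} + 204\right)^{2} = \left(\frac{1}{102} + 204\right)^{2} = \left(\frac{20809}{102}\right)^{2} = \frac{433014481}{10404}$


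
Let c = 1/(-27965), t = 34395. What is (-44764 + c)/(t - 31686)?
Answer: -417275087/25252395 ≈ -16.524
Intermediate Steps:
c = -1/27965 ≈ -3.5759e-5
(-44764 + c)/(t - 31686) = (-44764 - 1/27965)/(34395 - 31686) = -1251825261/27965/2709 = -1251825261/27965*1/2709 = -417275087/25252395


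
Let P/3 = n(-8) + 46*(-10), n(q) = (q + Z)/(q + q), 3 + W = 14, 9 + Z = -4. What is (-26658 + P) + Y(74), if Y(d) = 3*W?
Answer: -448017/16 ≈ -28001.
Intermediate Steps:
Z = -13 (Z = -9 - 4 = -13)
W = 11 (W = -3 + 14 = 11)
Y(d) = 33 (Y(d) = 3*11 = 33)
n(q) = (-13 + q)/(2*q) (n(q) = (q - 13)/(q + q) = (-13 + q)/((2*q)) = (-13 + q)*(1/(2*q)) = (-13 + q)/(2*q))
P = -22017/16 (P = 3*((1/2)*(-13 - 8)/(-8) + 46*(-10)) = 3*((1/2)*(-1/8)*(-21) - 460) = 3*(21/16 - 460) = 3*(-7339/16) = -22017/16 ≈ -1376.1)
(-26658 + P) + Y(74) = (-26658 - 22017/16) + 33 = -448545/16 + 33 = -448017/16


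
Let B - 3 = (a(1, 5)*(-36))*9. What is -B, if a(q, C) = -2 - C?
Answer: -2271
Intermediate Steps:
B = 2271 (B = 3 + ((-2 - 1*5)*(-36))*9 = 3 + ((-2 - 5)*(-36))*9 = 3 - 7*(-36)*9 = 3 + 252*9 = 3 + 2268 = 2271)
-B = -1*2271 = -2271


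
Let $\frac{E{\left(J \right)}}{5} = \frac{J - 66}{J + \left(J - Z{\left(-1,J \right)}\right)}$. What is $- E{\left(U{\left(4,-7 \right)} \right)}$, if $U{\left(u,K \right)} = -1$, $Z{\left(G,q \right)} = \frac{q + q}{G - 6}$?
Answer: $- \frac{2345}{16} \approx -146.56$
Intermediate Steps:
$Z{\left(G,q \right)} = \frac{2 q}{-6 + G}$
$E{\left(J \right)} = \frac{35 \left(-66 + J\right)}{16 J}$ ($E{\left(J \right)} = 5 \frac{J - 66}{J + \left(J - \frac{2 J}{-6 - 1}\right)} = 5 \frac{-66 + J}{J + \left(J - \frac{2 J}{-7}\right)} = 5 \frac{-66 + J}{J + \left(J - 2 J \left(- \frac{1}{7}\right)\right)} = 5 \frac{-66 + J}{J + \left(J - - \frac{2 J}{7}\right)} = 5 \frac{-66 + J}{J + \left(J + \frac{2 J}{7}\right)} = 5 \frac{-66 + J}{J + \frac{9 J}{7}} = 5 \frac{-66 + J}{\frac{16}{7} J} = 5 \left(-66 + J\right) \frac{7}{16 J} = 5 \frac{7 \left(-66 + J\right)}{16 J} = \frac{35 \left(-66 + J\right)}{16 J}$)
$- E{\left(U{\left(4,-7 \right)} \right)} = - \frac{35 \left(-66 - 1\right)}{16 \left(-1\right)} = - \frac{35 \left(-1\right) \left(-67\right)}{16} = \left(-1\right) \frac{2345}{16} = - \frac{2345}{16}$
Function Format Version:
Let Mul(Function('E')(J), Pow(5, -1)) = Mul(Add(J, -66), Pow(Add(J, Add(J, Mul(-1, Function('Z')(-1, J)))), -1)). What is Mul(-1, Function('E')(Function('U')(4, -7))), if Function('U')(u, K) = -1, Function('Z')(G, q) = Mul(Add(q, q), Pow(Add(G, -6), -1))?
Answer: Rational(-2345, 16) ≈ -146.56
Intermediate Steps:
Function('Z')(G, q) = Mul(2, q, Pow(Add(-6, G), -1)) (Function('Z')(G, q) = Mul(Mul(2, q), Pow(Add(-6, G), -1)) = Mul(2, q, Pow(Add(-6, G), -1)))
Function('E')(J) = Mul(Rational(35, 16), Pow(J, -1), Add(-66, J)) (Function('E')(J) = Mul(5, Mul(Add(J, -66), Pow(Add(J, Add(J, Mul(-1, Mul(2, J, Pow(Add(-6, -1), -1))))), -1))) = Mul(5, Mul(Add(-66, J), Pow(Add(J, Add(J, Mul(-1, Mul(2, J, Pow(-7, -1))))), -1))) = Mul(5, Mul(Add(-66, J), Pow(Add(J, Add(J, Mul(-1, Mul(2, J, Rational(-1, 7))))), -1))) = Mul(5, Mul(Add(-66, J), Pow(Add(J, Add(J, Mul(-1, Mul(Rational(-2, 7), J)))), -1))) = Mul(5, Mul(Add(-66, J), Pow(Add(J, Add(J, Mul(Rational(2, 7), J))), -1))) = Mul(5, Mul(Add(-66, J), Pow(Add(J, Mul(Rational(9, 7), J)), -1))) = Mul(5, Mul(Add(-66, J), Pow(Mul(Rational(16, 7), J), -1))) = Mul(5, Mul(Add(-66, J), Mul(Rational(7, 16), Pow(J, -1)))) = Mul(5, Mul(Rational(7, 16), Pow(J, -1), Add(-66, J))) = Mul(Rational(35, 16), Pow(J, -1), Add(-66, J)))
Mul(-1, Function('E')(Function('U')(4, -7))) = Mul(-1, Mul(Rational(35, 16), Pow(-1, -1), Add(-66, -1))) = Mul(-1, Mul(Rational(35, 16), -1, -67)) = Mul(-1, Rational(2345, 16)) = Rational(-2345, 16)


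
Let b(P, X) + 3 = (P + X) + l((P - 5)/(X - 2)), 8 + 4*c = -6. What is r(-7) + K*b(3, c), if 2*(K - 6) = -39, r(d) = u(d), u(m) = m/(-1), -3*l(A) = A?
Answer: 2459/44 ≈ 55.886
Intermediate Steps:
l(A) = -A/3
u(m) = -m (u(m) = m*(-1) = -m)
r(d) = -d
c = -7/2 (c = -2 + (1/4)*(-6) = -2 - 3/2 = -7/2 ≈ -3.5000)
K = -27/2 (K = 6 + (1/2)*(-39) = 6 - 39/2 = -27/2 ≈ -13.500)
b(P, X) = -3 + P + X - (-5 + P)/(3*(-2 + X)) (b(P, X) = -3 + ((P + X) - (P - 5)/(3*(X - 2))) = -3 + ((P + X) - (-5 + P)/(3*(-2 + X))) = -3 + (P + X - (-5 + P)/(3*(-2 + X))) = -3 + P + X - (-5 + P)/(3*(-2 + X)))
r(-7) + K*b(3, c) = -1*(-7) - 9*(5 - 1*3 + 3*(-2 - 7/2)*(-3 + 3 - 7/2))/(2*(-2 - 7/2)) = 7 - 9*(5 - 3 + 3*(-11/2)*(-7/2))/(2*(-11/2)) = 7 - 9*(-2)*(5 - 3 + 231/4)/(2*11) = 7 - 9*(-2)*239/(2*11*4) = 7 - 27/2*(-239/66) = 7 + 2151/44 = 2459/44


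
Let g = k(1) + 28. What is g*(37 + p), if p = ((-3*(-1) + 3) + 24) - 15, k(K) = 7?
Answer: 1820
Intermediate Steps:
g = 35 (g = 7 + 28 = 35)
p = 15 (p = ((3 + 3) + 24) - 15 = (6 + 24) - 15 = 30 - 15 = 15)
g*(37 + p) = 35*(37 + 15) = 35*52 = 1820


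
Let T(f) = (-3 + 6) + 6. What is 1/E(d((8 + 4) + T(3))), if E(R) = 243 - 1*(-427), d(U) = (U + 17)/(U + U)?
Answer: 1/670 ≈ 0.0014925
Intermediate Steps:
T(f) = 9 (T(f) = 3 + 6 = 9)
d(U) = (17 + U)/(2*U) (d(U) = (17 + U)/((2*U)) = (17 + U)*(1/(2*U)) = (17 + U)/(2*U))
E(R) = 670 (E(R) = 243 + 427 = 670)
1/E(d((8 + 4) + T(3))) = 1/670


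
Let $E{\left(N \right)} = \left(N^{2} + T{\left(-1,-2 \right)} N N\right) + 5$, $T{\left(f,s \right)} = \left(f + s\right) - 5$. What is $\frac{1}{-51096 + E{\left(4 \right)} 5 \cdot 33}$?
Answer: $- \frac{1}{68751} \approx -1.4545 \cdot 10^{-5}$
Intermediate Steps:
$T{\left(f,s \right)} = -5 + f + s$
$E{\left(N \right)} = 5 - 7 N^{2}$ ($E{\left(N \right)} = \left(N^{2} + \left(-5 - 1 - 2\right) N N\right) + 5 = \left(N^{2} + - 8 N N\right) + 5 = \left(N^{2} - 8 N^{2}\right) + 5 = - 7 N^{2} + 5 = 5 - 7 N^{2}$)
$\frac{1}{-51096 + E{\left(4 \right)} 5 \cdot 33} = \frac{1}{-51096 + \left(5 - 7 \cdot 4^{2}\right) 5 \cdot 33} = \frac{1}{-51096 + \left(5 - 112\right) 5 \cdot 33} = \frac{1}{-51096 + \left(-107\right) 5 \cdot 33} = \frac{1}{-51096 - 17655} = \frac{1}{-68751} = - \frac{1}{68751}$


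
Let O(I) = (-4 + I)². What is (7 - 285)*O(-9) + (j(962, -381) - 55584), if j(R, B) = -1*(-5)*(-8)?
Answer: -102606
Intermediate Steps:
j(R, B) = -40 (j(R, B) = 5*(-8) = -40)
(7 - 285)*O(-9) + (j(962, -381) - 55584) = (7 - 285)*(-4 - 9)² + (-40 - 55584) = -278*(-13)² - 55624 = -278*169 - 55624 = -46982 - 55624 = -102606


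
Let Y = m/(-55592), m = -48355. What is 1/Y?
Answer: 55592/48355 ≈ 1.1497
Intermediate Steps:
Y = 48355/55592 (Y = -48355/(-55592) = -48355*(-1/55592) = 48355/55592 ≈ 0.86982)
1/Y = 1/(48355/55592) = 55592/48355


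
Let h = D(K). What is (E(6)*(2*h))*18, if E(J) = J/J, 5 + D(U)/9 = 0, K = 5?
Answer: -1620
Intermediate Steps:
D(U) = -45 (D(U) = -45 + 9*0 = -45 + 0 = -45)
h = -45
E(J) = 1
(E(6)*(2*h))*18 = (1*(2*(-45)))*18 = (1*(-90))*18 = -90*18 = -1620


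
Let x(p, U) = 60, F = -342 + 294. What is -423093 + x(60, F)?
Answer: -423033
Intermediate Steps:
F = -48
-423093 + x(60, F) = -423093 + 60 = -423033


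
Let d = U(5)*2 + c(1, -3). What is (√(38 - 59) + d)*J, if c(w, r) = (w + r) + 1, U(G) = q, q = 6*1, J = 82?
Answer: 902 + 82*I*√21 ≈ 902.0 + 375.77*I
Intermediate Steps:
q = 6
U(G) = 6
c(w, r) = 1 + r + w (c(w, r) = (r + w) + 1 = 1 + r + w)
d = 11 (d = 6*2 + (1 - 3 + 1) = 12 - 1 = 11)
(√(38 - 59) + d)*J = (√(38 - 59) + 11)*82 = (√(-21) + 11)*82 = (I*√21 + 11)*82 = (11 + I*√21)*82 = 902 + 82*I*√21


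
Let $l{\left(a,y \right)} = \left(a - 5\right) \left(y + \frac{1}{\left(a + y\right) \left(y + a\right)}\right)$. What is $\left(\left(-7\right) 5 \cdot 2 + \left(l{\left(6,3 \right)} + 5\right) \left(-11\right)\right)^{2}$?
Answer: $\frac{164070481}{6561} \approx 25007.0$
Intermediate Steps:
$l{\left(a,y \right)} = \left(-5 + a\right) \left(y + \frac{1}{\left(a + y\right)^{2}}\right)$ ($l{\left(a,y \right)} = \left(-5 + a\right) \left(y + \frac{1}{\left(a + y\right) \left(a + y\right)}\right) = \left(-5 + a\right) \left(y + \frac{1}{\left(a + y\right)^{2}}\right)$)
$\left(\left(-7\right) 5 \cdot 2 + \left(l{\left(6,3 \right)} + 5\right) \left(-11\right)\right)^{2} = \left(\left(-7\right) 5 \cdot 2 + \left(\frac{-5 + 6 + 3 \left(6 + 3\right)^{2} \left(-5 + 6\right)}{\left(6 + 3\right)^{2}} + 5\right) \left(-11\right)\right)^{2} = \left(\left(-35\right) 2 + \left(\frac{-5 + 6 + 3 \cdot 9^{2} \cdot 1}{81} + 5\right) \left(-11\right)\right)^{2} = \left(-70 + \left(\frac{-5 + 6 + 3 \cdot 81 \cdot 1}{81} + 5\right) \left(-11\right)\right)^{2} = \left(-70 + \left(\frac{-5 + 6 + 243}{81} + 5\right) \left(-11\right)\right)^{2} = \left(-70 + \left(\frac{1}{81} \cdot 244 + 5\right) \left(-11\right)\right)^{2} = \left(-70 + \left(\frac{244}{81} + 5\right) \left(-11\right)\right)^{2} = \left(-70 + \frac{649}{81} \left(-11\right)\right)^{2} = \left(-70 - \frac{7139}{81}\right)^{2} = \left(- \frac{12809}{81}\right)^{2} = \frac{164070481}{6561}$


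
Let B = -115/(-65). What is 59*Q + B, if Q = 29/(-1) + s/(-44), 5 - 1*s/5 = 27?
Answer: -40605/26 ≈ -1561.7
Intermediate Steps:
s = -110 (s = 25 - 5*27 = 25 - 135 = -110)
Q = -53/2 (Q = 29/(-1) - 110/(-44) = 29*(-1) - 110*(-1/44) = -29 + 5/2 = -53/2 ≈ -26.500)
B = 23/13 (B = -115*(-1/65) = 23/13 ≈ 1.7692)
59*Q + B = 59*(-53/2) + 23/13 = -3127/2 + 23/13 = -40605/26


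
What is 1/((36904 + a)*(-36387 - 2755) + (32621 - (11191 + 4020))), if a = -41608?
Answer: 1/184141378 ≈ 5.4306e-9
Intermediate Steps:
1/((36904 + a)*(-36387 - 2755) + (32621 - (11191 + 4020))) = 1/((36904 - 41608)*(-36387 - 2755) + (32621 - (11191 + 4020))) = 1/(-4704*(-39142) + (32621 - 1*15211)) = 1/(184123968 + (32621 - 15211)) = 1/(184123968 + 17410) = 1/184141378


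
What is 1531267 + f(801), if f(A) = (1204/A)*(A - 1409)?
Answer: 1225812835/801 ≈ 1.5304e+6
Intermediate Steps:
f(A) = 1204*(-1409 + A)/A (f(A) = (1204/A)*(-1409 + A) = 1204*(-1409 + A)/A)
1531267 + f(801) = 1531267 + (1204 - 1696436/801) = 1531267 - 732032/801 = 1225812835/801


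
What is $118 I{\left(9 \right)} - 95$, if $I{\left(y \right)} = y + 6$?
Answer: $1675$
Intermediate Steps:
$I{\left(y \right)} = 6 + y$
$118 I{\left(9 \right)} - 95 = 118 \left(6 + 9\right) - 95 = 118 \cdot 15 - 95 = 1770 - 95 = 1675$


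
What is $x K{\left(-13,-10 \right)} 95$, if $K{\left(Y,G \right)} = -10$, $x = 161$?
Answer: $-152950$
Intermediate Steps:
$x K{\left(-13,-10 \right)} 95 = 161 \left(-10\right) 95 = \left(-1610\right) 95 = -152950$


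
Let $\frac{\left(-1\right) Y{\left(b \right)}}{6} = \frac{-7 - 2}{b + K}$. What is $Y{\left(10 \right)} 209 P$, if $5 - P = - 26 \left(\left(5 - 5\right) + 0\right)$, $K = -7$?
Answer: $18810$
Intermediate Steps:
$Y{\left(b \right)} = \frac{54}{-7 + b}$ ($Y{\left(b \right)} = - 6 \frac{-7 - 2}{b - 7} = - 6 \left(- \frac{9}{-7 + b}\right) = \frac{54}{-7 + b}$)
$P = 5$ ($P = 5 - - 26 \left(\left(5 - 5\right) + 0\right) = 5 - - 26 \left(0 + 0\right) = 5 - \left(-26\right) 0 = 5 - 0 = 5 + 0 = 5$)
$Y{\left(10 \right)} 209 P = \frac{54}{-7 + 10} \cdot 209 \cdot 5 = \frac{54}{3} \cdot 209 \cdot 5 = 54 \cdot \frac{1}{3} \cdot 209 \cdot 5 = 18 \cdot 209 \cdot 5 = 3762 \cdot 5 = 18810$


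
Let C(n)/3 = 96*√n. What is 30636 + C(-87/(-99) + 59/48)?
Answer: 30636 + 72*√4081/11 ≈ 31054.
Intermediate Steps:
C(n) = 288*√n (C(n) = 3*(96*√n) = 288*√n)
30636 + C(-87/(-99) + 59/48) = 30636 + 288*√(-87/(-99) + 59/48) = 30636 + 288*√(-87*(-1/99) + 59*(1/48)) = 30636 + 288*√(29/33 + 59/48) = 30636 + 288*√(371/176) = 30636 + 288*(√4081/44) = 30636 + 72*√4081/11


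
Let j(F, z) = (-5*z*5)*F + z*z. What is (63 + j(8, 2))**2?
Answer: 110889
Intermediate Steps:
j(F, z) = z**2 - 25*F*z (j(F, z) = (-25*z)*F + z**2 = -25*F*z + z**2 = z**2 - 25*F*z)
(63 + j(8, 2))**2 = (63 + 2*(2 - 25*8))**2 = (63 + 2*(2 - 200))**2 = (63 + 2*(-198))**2 = (63 - 396)**2 = (-333)**2 = 110889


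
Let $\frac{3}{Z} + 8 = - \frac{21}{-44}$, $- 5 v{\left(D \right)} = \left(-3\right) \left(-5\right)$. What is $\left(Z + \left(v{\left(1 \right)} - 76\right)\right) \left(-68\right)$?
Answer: $\frac{1787108}{331} \approx 5399.1$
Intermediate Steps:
$v{\left(D \right)} = -3$ ($v{\left(D \right)} = - \frac{\left(-3\right) \left(-5\right)}{5} = \left(- \frac{1}{5}\right) 15 = -3$)
$Z = - \frac{132}{331}$ ($Z = \frac{3}{-8 - \frac{21}{-44}} = \frac{3}{-8 - - \frac{21}{44}} = \frac{3}{-8 + \frac{21}{44}} = \frac{3}{- \frac{331}{44}} = 3 \left(- \frac{44}{331}\right) = - \frac{132}{331} \approx -0.39879$)
$\left(Z + \left(v{\left(1 \right)} - 76\right)\right) \left(-68\right) = \left(- \frac{132}{331} - 79\right) \left(-68\right) = \left(- \frac{26281}{331}\right) \left(-68\right) = \frac{1787108}{331}$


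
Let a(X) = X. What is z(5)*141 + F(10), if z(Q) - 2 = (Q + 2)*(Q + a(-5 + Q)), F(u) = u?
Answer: 5227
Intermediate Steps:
z(Q) = 2 + (-5 + 2*Q)*(2 + Q) (z(Q) = 2 + (Q + 2)*(Q + (-5 + Q)) = 2 + (2 + Q)*(-5 + 2*Q) = 2 + (-5 + 2*Q)*(2 + Q))
z(5)*141 + F(10) = (-8 - 1*5 + 2*5²)*141 + 10 = (-8 - 5 + 2*25)*141 + 10 = (-8 - 5 + 50)*141 + 10 = 37*141 + 10 = 5217 + 10 = 5227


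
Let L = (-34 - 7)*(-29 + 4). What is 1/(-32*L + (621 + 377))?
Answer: -1/31802 ≈ -3.1445e-5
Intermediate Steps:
L = 1025 (L = -41*(-25) = 1025)
1/(-32*L + (621 + 377)) = 1/(-32*1025 + (621 + 377)) = 1/(-32800 + 998) = 1/(-31802) = -1/31802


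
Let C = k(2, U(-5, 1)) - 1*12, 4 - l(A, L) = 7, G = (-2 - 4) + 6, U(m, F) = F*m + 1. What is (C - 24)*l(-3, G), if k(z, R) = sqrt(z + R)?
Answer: 108 - 3*I*sqrt(2) ≈ 108.0 - 4.2426*I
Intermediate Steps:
U(m, F) = 1 + F*m
G = 0 (G = -6 + 6 = 0)
k(z, R) = sqrt(R + z)
l(A, L) = -3 (l(A, L) = 4 - 1*7 = 4 - 7 = -3)
C = -12 + I*sqrt(2) (C = sqrt((1 + 1*(-5)) + 2) - 1*12 = sqrt((1 - 5) + 2) - 12 = sqrt(-4 + 2) - 12 = sqrt(-2) - 12 = I*sqrt(2) - 12 = -12 + I*sqrt(2) ≈ -12.0 + 1.4142*I)
(C - 24)*l(-3, G) = ((-12 + I*sqrt(2)) - 24)*(-3) = (-36 + I*sqrt(2))*(-3) = 108 - 3*I*sqrt(2)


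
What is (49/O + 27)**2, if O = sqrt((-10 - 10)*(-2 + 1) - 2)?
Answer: 15523/18 + 441*sqrt(2) ≈ 1486.1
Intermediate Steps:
O = 3*sqrt(2) (O = sqrt(-20*(-1) - 2) = sqrt(20 - 2) = sqrt(18) = 3*sqrt(2) ≈ 4.2426)
(49/O + 27)**2 = (49/((3*sqrt(2))) + 27)**2 = (49*(sqrt(2)/6) + 27)**2 = (49*sqrt(2)/6 + 27)**2 = (27 + 49*sqrt(2)/6)**2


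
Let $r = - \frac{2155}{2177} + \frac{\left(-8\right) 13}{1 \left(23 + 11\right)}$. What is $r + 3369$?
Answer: $\frac{124533482}{37009} \approx 3365.0$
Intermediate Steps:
$r = - \frac{149839}{37009}$ ($r = \left(-2155\right) \frac{1}{2177} - \frac{104}{1 \cdot 34} = - \frac{2155}{2177} - \frac{104}{34} = - \frac{2155}{2177} - \frac{52}{17} = - \frac{149839}{37009} \approx -4.0487$)
$r + 3369 = - \frac{149839}{37009} + 3369 = \frac{124533482}{37009}$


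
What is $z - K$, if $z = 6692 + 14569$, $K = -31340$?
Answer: $52601$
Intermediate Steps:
$z = 21261$
$z - K = 21261 - -31340 = 21261 + 31340 = 52601$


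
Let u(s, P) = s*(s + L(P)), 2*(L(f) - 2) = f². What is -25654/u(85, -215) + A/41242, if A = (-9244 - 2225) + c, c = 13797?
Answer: 207805576/4783968895 ≈ 0.043438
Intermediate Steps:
L(f) = 2 + f²/2
u(s, P) = s*(2 + s + P²/2) (u(s, P) = s*(s + (2 + P²/2)) = s*(2 + s + P²/2))
A = 2328 (A = (-9244 - 2225) + 13797 = -11469 + 13797 = 2328)
-25654/u(85, -215) + A/41242 = -25654*2/(85*(4 + (-215)² + 2*85)) + 2328/41242 = -25654*2/(85*(4 + 46225 + 170)) + 2328*(1/41242) = -25654/((½)*85*46399) + 1164/20621 = -25654/3943915/2 + 1164/20621 = -25654*2/3943915 + 1164/20621 = -51308/3943915 + 1164/20621 = 207805576/4783968895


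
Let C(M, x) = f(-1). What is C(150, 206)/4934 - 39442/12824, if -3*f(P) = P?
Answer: -145951915/47455212 ≈ -3.0756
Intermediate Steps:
f(P) = -P/3
C(M, x) = ⅓ (C(M, x) = -⅓*(-1) = ⅓)
C(150, 206)/4934 - 39442/12824 = (⅓)/4934 - 39442/12824 = (⅓)*(1/4934) - 39442*1/12824 = 1/14802 - 19721/6412 = -145951915/47455212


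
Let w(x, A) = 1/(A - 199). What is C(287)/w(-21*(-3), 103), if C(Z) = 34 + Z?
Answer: -30816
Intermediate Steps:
w(x, A) = 1/(-199 + A)
C(287)/w(-21*(-3), 103) = (34 + 287)/(1/(-199 + 103)) = 321/(1/(-96)) = 321/(-1/96) = 321*(-96) = -30816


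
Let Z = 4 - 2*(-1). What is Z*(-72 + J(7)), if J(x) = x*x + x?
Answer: -96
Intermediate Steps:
Z = 6 (Z = 4 + 2 = 6)
J(x) = x + x² (J(x) = x² + x = x + x²)
Z*(-72 + J(7)) = 6*(-72 + 7*(1 + 7)) = 6*(-72 + 7*8) = 6*(-72 + 56) = 6*(-16) = -96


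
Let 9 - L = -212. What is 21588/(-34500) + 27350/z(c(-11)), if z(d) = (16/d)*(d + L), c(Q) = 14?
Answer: 54703663/540500 ≈ 101.21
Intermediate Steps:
L = 221 (L = 9 - 1*(-212) = 9 + 212 = 221)
z(d) = 16*(221 + d)/d (z(d) = (16/d)*(d + 221) = (16/d)*(221 + d) = 16*(221 + d)/d)
21588/(-34500) + 27350/z(c(-11)) = 21588/(-34500) + 27350/(16 + 3536/14) = 21588*(-1/34500) + 27350/(16 + 3536*(1/14)) = -1799/2875 + 27350/(16 + 1768/7) = -1799/2875 + 27350/(1880/7) = -1799/2875 + 27350*(7/1880) = -1799/2875 + 19145/188 = 54703663/540500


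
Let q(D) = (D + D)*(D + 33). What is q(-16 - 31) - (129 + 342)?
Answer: 845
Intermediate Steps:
q(D) = 2*D*(33 + D) (q(D) = (2*D)*(33 + D) = 2*D*(33 + D))
q(-16 - 31) - (129 + 342) = 2*(-16 - 31)*(33 + (-16 - 31)) - (129 + 342) = 2*(-47)*(33 - 47) - 1*471 = 2*(-47)*(-14) - 471 = 1316 - 471 = 845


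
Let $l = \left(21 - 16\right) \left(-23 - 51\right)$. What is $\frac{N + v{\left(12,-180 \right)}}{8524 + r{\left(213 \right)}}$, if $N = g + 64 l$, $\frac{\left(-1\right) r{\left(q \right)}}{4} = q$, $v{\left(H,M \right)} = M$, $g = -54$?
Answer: $- \frac{11957}{3836} \approx -3.1171$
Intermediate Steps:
$l = -370$ ($l = 5 \left(-74\right) = -370$)
$r{\left(q \right)} = - 4 q$
$N = -23734$ ($N = -54 + 64 \left(-370\right) = -54 - 23680 = -23734$)
$\frac{N + v{\left(12,-180 \right)}}{8524 + r{\left(213 \right)}} = \frac{-23734 - 180}{8524 - 852} = - \frac{23914}{8524 - 852} = - \frac{23914}{7672} = \left(-23914\right) \frac{1}{7672} = - \frac{11957}{3836}$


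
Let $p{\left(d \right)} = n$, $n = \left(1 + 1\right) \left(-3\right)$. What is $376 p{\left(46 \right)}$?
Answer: $-2256$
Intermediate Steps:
$n = -6$ ($n = 2 \left(-3\right) = -6$)
$p{\left(d \right)} = -6$
$376 p{\left(46 \right)} = 376 \left(-6\right) = -2256$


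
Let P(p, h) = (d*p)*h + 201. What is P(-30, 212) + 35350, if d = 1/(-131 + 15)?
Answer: 1032569/29 ≈ 35606.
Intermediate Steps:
d = -1/116 (d = 1/(-116) = -1/116 ≈ -0.0086207)
P(p, h) = 201 - h*p/116 (P(p, h) = (-p/116)*h + 201 = -h*p/116 + 201 = 201 - h*p/116)
P(-30, 212) + 35350 = (201 - 1/116*212*(-30)) + 35350 = (201 + 1590/29) + 35350 = 7419/29 + 35350 = 1032569/29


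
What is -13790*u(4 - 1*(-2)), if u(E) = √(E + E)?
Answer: -27580*√3 ≈ -47770.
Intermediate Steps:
u(E) = √2*√E (u(E) = √(2*E) = √2*√E)
-13790*u(4 - 1*(-2)) = -13790*√2*√(4 - 1*(-2)) = -13790*√2*√(4 + 2) = -13790*√2*√6 = -27580*√3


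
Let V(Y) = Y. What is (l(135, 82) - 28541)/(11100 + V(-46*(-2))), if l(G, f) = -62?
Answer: -28603/11192 ≈ -2.5557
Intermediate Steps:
(l(135, 82) - 28541)/(11100 + V(-46*(-2))) = (-62 - 28541)/(11100 - 46*(-2)) = -28603/(11100 + 92) = -28603/11192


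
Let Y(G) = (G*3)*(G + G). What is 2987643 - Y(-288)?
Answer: 2489979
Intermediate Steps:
Y(G) = 6*G² (Y(G) = (3*G)*(2*G) = 6*G²)
2987643 - Y(-288) = 2987643 - 6*(-288)² = 2987643 - 6*82944 = 2987643 - 1*497664 = 2987643 - 497664 = 2489979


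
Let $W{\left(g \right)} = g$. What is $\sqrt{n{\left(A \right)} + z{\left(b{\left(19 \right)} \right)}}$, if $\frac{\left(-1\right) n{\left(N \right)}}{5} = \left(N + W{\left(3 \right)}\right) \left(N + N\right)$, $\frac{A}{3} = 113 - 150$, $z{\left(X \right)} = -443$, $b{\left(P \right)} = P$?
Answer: $i \sqrt{120323} \approx 346.88 i$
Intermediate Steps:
$A = -111$ ($A = 3 \left(113 - 150\right) = 3 \left(-37\right) = -111$)
$n{\left(N \right)} = - 10 N \left(3 + N\right)$ ($n{\left(N \right)} = - 5 \left(N + 3\right) \left(N + N\right) = - 5 \left(3 + N\right) 2 N = - 5 \cdot 2 N \left(3 + N\right) = - 10 N \left(3 + N\right)$)
$\sqrt{n{\left(A \right)} + z{\left(b{\left(19 \right)} \right)}} = \sqrt{\left(-10\right) \left(-111\right) \left(3 - 111\right) - 443} = \sqrt{\left(-10\right) \left(-111\right) \left(-108\right) - 443} = \sqrt{-119880 - 443} = \sqrt{-120323} = i \sqrt{120323}$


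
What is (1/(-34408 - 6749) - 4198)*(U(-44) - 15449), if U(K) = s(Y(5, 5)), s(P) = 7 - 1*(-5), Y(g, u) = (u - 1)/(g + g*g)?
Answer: 2667159892019/41157 ≈ 6.4805e+7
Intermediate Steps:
Y(g, u) = (-1 + u)/(g + g**2)
s(P) = 12 (s(P) = 7 + 5 = 12)
U(K) = 12
(1/(-34408 - 6749) - 4198)*(U(-44) - 15449) = (1/(-34408 - 6749) - 4198)*(12 - 15449) = (1/(-41157) - 4198)*(-15437) = (-1/41157 - 4198)*(-15437) = -172777087/41157*(-15437) = 2667159892019/41157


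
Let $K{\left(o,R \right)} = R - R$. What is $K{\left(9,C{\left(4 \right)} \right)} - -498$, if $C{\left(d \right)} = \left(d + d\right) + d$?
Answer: $498$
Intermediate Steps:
$C{\left(d \right)} = 3 d$ ($C{\left(d \right)} = 2 d + d = 3 d$)
$K{\left(o,R \right)} = 0$
$K{\left(9,C{\left(4 \right)} \right)} - -498 = 0 - -498 = 0 + 498 = 498$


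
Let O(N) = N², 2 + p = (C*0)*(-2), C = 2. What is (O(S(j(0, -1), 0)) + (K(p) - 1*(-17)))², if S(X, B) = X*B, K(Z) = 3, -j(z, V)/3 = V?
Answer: 400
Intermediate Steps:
j(z, V) = -3*V
p = -2 (p = -2 + (2*0)*(-2) = -2 + 0*(-2) = -2 + 0 = -2)
S(X, B) = B*X
(O(S(j(0, -1), 0)) + (K(p) - 1*(-17)))² = ((0*(-3*(-1)))² + (3 - 1*(-17)))² = ((0*3)² + (3 + 17))² = (0² + 20)² = (0 + 20)² = 20² = 400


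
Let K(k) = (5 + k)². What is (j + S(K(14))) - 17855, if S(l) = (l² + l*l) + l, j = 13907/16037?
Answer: 3899378383/16037 ≈ 2.4315e+5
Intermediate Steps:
j = 13907/16037 (j = 13907*(1/16037) = 13907/16037 ≈ 0.86718)
S(l) = l + 2*l² (S(l) = (l² + l²) + l = 2*l² + l = l + 2*l²)
(j + S(K(14))) - 17855 = (13907/16037 + (5 + 14)²*(1 + 2*(5 + 14)²)) - 17855 = (13907/16037 + 19²*(1 + 2*19²)) - 17855 = (13907/16037 + 361*(1 + 2*361)) - 17855 = (13907/16037 + 361*(1 + 722)) - 17855 = (13907/16037 + 361*723) - 17855 = (13907/16037 + 261003) - 17855 = 4185719018/16037 - 17855 = 3899378383/16037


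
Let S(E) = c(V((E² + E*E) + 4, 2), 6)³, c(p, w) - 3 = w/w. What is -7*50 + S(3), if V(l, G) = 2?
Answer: -286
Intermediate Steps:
c(p, w) = 4 (c(p, w) = 3 + w/w = 3 + 1 = 4)
S(E) = 64 (S(E) = 4³ = 64)
-7*50 + S(3) = -7*50 + 64 = -350 + 64 = -286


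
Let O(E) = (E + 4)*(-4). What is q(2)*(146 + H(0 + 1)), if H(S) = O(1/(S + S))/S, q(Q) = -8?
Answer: -1024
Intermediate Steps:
O(E) = -16 - 4*E (O(E) = (4 + E)*(-4) = -16 - 4*E)
H(S) = (-16 - 2/S)/S (H(S) = (-16 - 4/(S + S))/S = (-16 - 4*1/(2*S))/S = (-16 - 2/S)/S)
q(2)*(146 + H(0 + 1)) = -8*(146 + 2*(-1 - 8*(0 + 1))/(0 + 1)²) = -8*(146 + 2*(-1 - 8*1)/1²) = -8*(146 + 2*1*(-1 - 8)) = -8*(146 + 2*1*(-9)) = -8*(146 - 18) = -8*128 = -1024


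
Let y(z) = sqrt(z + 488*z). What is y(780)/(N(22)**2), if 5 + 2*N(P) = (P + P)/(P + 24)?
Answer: 4232*sqrt(10595)/2883 ≈ 151.10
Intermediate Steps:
y(z) = sqrt(489)*sqrt(z) (y(z) = sqrt(489*z) = sqrt(489)*sqrt(z))
N(P) = -5/2 + P/(24 + P) (N(P) = -5/2 + ((P + P)/(P + 24))/2 = -5/2 + ((2*P)/(24 + P))/2 = -5/2 + (2*P/(24 + P))/2 = -5/2 + P/(24 + P))
y(780)/(N(22)**2) = (sqrt(489)*sqrt(780))/((3*(-40 - 1*22)/(2*(24 + 22)))**2) = (sqrt(489)*(2*sqrt(195)))/(((3/2)*(-40 - 22)/46)**2) = (6*sqrt(10595))/(((3/2)*(1/46)*(-62))**2) = (6*sqrt(10595))/((-93/46)**2) = (6*sqrt(10595))/(8649/2116) = (6*sqrt(10595))*(2116/8649) = 4232*sqrt(10595)/2883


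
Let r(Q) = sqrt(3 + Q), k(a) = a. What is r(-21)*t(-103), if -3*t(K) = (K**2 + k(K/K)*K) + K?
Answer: -10403*I*sqrt(2) ≈ -14712.0*I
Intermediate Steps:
t(K) = -2*K/3 - K**2/3 (t(K) = -((K**2 + (K/K)*K) + K)/3 = -((K**2 + 1*K) + K)/3 = -((K**2 + K) + K)/3 = -((K + K**2) + K)/3 = -(K**2 + 2*K)/3 = -2*K/3 - K**2/3)
r(-21)*t(-103) = sqrt(3 - 21)*(-1/3*(-103)*(2 - 103)) = sqrt(-18)*(-1/3*(-103)*(-101)) = (3*I*sqrt(2))*(-10403/3) = -10403*I*sqrt(2)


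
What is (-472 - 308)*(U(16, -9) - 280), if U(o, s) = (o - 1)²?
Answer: 42900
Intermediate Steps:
U(o, s) = (-1 + o)²
(-472 - 308)*(U(16, -9) - 280) = (-472 - 308)*((-1 + 16)² - 280) = -780*(15² - 280) = -780*(225 - 280) = -780*(-55) = 42900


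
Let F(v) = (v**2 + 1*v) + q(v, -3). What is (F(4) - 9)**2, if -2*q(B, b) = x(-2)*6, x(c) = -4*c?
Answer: 169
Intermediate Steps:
q(B, b) = -24 (q(B, b) = -(-4*(-2))*6/2 = -4*6 = -1/2*48 = -24)
F(v) = -24 + v + v**2 (F(v) = (v**2 + 1*v) - 24 = (v**2 + v) - 24 = (v + v**2) - 24 = -24 + v + v**2)
(F(4) - 9)**2 = ((-24 + 4 + 4**2) - 9)**2 = ((-24 + 4 + 16) - 9)**2 = (-4 - 9)**2 = (-13)**2 = 169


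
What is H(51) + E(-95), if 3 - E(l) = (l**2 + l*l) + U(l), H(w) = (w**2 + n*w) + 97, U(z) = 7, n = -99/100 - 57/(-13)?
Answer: -19737737/1300 ≈ -15183.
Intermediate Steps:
n = 4413/1300 (n = -99*1/100 - 57*(-1/13) = -99/100 + 57/13 = 4413/1300 ≈ 3.3946)
H(w) = 97 + w**2 + 4413*w/1300 (H(w) = (w**2 + 4413*w/1300) + 97 = 97 + w**2 + 4413*w/1300)
E(l) = -4 - 2*l**2 (E(l) = 3 - ((l**2 + l*l) + 7) = 3 - ((l**2 + l**2) + 7) = 3 - (2*l**2 + 7) = 3 - (7 + 2*l**2) = 3 + (-7 - 2*l**2) = -4 - 2*l**2)
H(51) + E(-95) = (97 + 51**2 + (4413/1300)*51) + (-4 - 2*(-95)**2) = (97 + 2601 + 225063/1300) + (-4 - 2*9025) = 3732463/1300 + (-4 - 18050) = 3732463/1300 - 18054 = -19737737/1300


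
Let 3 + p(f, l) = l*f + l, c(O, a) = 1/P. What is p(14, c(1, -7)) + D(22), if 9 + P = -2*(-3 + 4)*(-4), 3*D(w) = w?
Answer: -32/3 ≈ -10.667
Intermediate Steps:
D(w) = w/3
P = -1 (P = -9 - 2*(-3 + 4)*(-4) = -9 - 2*1*(-4) = -9 - 2*(-4) = -9 + 8 = -1)
c(O, a) = -1 (c(O, a) = 1/(-1) = -1)
p(f, l) = -3 + l + f*l (p(f, l) = -3 + (l*f + l) = -3 + (f*l + l) = -3 + (l + f*l) = -3 + l + f*l)
p(14, c(1, -7)) + D(22) = (-3 - 1 + 14*(-1)) + (⅓)*22 = (-3 - 1 - 14) + 22/3 = -18 + 22/3 = -32/3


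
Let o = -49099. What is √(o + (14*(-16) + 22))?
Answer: I*√49301 ≈ 222.04*I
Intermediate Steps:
√(o + (14*(-16) + 22)) = √(-49099 + (14*(-16) + 22)) = √(-49099 + (-224 + 22)) = √(-49099 - 202) = √(-49301) = I*√49301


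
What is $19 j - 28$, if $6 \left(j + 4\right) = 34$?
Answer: $\frac{11}{3} \approx 3.6667$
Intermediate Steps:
$j = \frac{5}{3}$ ($j = -4 + \frac{1}{6} \cdot 34 = -4 + \frac{17}{3} = \frac{5}{3} \approx 1.6667$)
$19 j - 28 = 19 \cdot \frac{5}{3} - 28 = \frac{95}{3} - 28 = \frac{11}{3}$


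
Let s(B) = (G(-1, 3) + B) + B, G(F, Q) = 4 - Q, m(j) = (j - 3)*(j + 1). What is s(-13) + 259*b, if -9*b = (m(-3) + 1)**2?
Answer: -43996/9 ≈ -4888.4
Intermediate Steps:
m(j) = (1 + j)*(-3 + j) (m(j) = (-3 + j)*(1 + j) = (1 + j)*(-3 + j))
s(B) = 1 + 2*B (s(B) = ((4 - 1*3) + B) + B = ((4 - 3) + B) + B = (1 + B) + B = 1 + 2*B)
b = -169/9 (b = -((-3 + (-3)**2 - 2*(-3)) + 1)**2/9 = -((-3 + 9 + 6) + 1)**2/9 = -(12 + 1)**2/9 = -1/9*13**2 = -1/9*169 = -169/9 ≈ -18.778)
s(-13) + 259*b = (1 + 2*(-13)) + 259*(-169/9) = (1 - 26) - 43771/9 = -25 - 43771/9 = -43996/9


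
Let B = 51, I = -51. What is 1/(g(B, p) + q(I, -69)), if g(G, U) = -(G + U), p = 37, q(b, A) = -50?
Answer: -1/138 ≈ -0.0072464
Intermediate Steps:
g(G, U) = -G - U
1/(g(B, p) + q(I, -69)) = 1/((-1*51 - 1*37) - 50) = 1/((-51 - 37) - 50) = 1/(-88 - 50) = 1/(-138) = -1/138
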